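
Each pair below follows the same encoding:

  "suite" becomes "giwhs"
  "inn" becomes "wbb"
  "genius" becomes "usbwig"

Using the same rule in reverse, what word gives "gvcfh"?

Compare letters: s→g is +14, u→i is +14, i→w is +14 — a constant shift. This is a Caesar cipher with shift 14.
Undoing it on gvcfh: g−14=s, v−14=h, c−14=o, f−14=r, h−14=t.

short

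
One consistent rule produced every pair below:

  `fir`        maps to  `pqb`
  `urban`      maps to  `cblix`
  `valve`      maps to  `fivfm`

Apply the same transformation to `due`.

ncm

The shift depends on letter class: consonant f→p is +10, but vowel i→q is +8. Vowels shift forward by 8 and consonants shift forward by 10.
On due: d(cons)+10=n, u(vowel)+8=c, e(vowel)+8=m.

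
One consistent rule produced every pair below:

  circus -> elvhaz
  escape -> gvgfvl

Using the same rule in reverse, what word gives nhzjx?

In circus: c→e is +2, i→l is +3, r→v is +4, c→h is +5 — the shift increases by 1 each position. The shift increases by 1 at each position, starting from +2: 2, 3, 4, ….
Decoding nhzjx: n−2=l, h−3=e, z−4=v, j−5=e, x−6=r.

lever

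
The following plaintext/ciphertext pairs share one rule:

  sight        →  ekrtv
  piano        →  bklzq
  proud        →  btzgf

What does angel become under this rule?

mprqn

Shifts by position in sight: pos 0: s→e (+12), pos 1: i→k (+2), pos 2: g→r (+11), pos 3: h→t (+12), pos 4: t→v (+2) — repeating every 3. The shifts repeat in a cycle of length 3: positions 0,1,… shift by +12, +2, +11, then the pattern repeats.
Applying it to angel: a+12=m, n+2=p, g+11=r, e+12=q, l+2=n.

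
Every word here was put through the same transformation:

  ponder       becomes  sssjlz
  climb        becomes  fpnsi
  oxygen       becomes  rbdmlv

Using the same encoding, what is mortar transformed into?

In ponder: p→s is +3, o→s is +4, n→s is +5, d→j is +6 — the shift increases by 1 each position. Each letter shifts forward by (position + 3), i.e. 3, 4, 5, … — the shift grows by one for each successive letter.
On mortar: m+3=p, o+4=s, r+5=w, t+6=z, a+7=h, r+8=z.

pswzhz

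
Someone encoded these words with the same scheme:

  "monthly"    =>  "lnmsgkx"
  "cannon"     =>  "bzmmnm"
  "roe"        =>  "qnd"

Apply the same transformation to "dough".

cntfg

Each letter is shifted forward by 25 in the alphabet (a Caesar shift of +25).
On dough: d+25=c, o+25=n, u+25=t, g+25=f, h+25=g.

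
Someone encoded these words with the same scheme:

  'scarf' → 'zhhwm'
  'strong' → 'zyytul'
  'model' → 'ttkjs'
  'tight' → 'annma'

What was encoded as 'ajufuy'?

Shifts by position in scarf: pos 0: s→z (+7), pos 1: c→h (+5), pos 2: a→h (+7), pos 3: r→w (+5) — repeating every 2. A repeating key of period 2 is used — shifts +7, +5 over and over.
Reversing it on ajufuy: a−7=t, j−5=e, u−7=n, f−5=a, u−7=n, y−5=t.

tenant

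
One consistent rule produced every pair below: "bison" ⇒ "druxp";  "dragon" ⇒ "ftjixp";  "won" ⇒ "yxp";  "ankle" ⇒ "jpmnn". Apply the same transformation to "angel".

Vowels shift forward by 9 and consonants shift forward by 2.
On angel: a(vowel)+9=j, n(cons)+2=p, g(cons)+2=i, e(vowel)+9=n, l(cons)+2=n.

jpinn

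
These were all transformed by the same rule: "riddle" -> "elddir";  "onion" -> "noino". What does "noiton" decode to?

notion

The output letters match the input read backwards: riddle reversed is elddir. It's just the letters in reverse order.
Reversing it on noiton: then reverse → notion.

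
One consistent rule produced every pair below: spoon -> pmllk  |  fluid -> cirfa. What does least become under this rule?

This is a Caesar cipher with shift 23.
For least: l+23=i, e+23=b, a+23=x, s+23=p, t+23=q.

ibxpq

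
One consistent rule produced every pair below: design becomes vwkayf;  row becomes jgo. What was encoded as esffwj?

manner

Compare letters: d→v is +18, e→w is +18, s→k is +18 — a constant shift. Each letter is shifted forward by 18 in the alphabet (a Caesar shift of +18).
Undoing it on esffwj: e−18=m, s−18=a, f−18=n, f−18=n, w−18=e, j−18=r.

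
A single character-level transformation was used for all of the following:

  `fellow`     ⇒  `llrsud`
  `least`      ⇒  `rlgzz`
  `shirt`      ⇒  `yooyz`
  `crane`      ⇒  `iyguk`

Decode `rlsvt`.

Shifts by position in fellow: pos 0: f→l (+6), pos 1: e→l (+7), pos 2: l→r (+6), pos 3: l→s (+7) — repeating every 2. It's a Vigenère-style cipher with numeric key [6,7]: position i shifts by key[i mod 2].
Reversing it on rlsvt: r−6=l, l−7=e, s−6=m, v−7=o, t−6=n.

lemon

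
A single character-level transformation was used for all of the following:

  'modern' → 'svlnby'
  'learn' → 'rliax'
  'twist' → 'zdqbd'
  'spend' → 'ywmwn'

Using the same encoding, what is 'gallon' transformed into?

In modern: m→s is +6, o→v is +7, d→l is +8, e→n is +9 — the shift increases by 1 each position. Letter i (0-indexed) is shifted by i+6, so successive shifts are 6, 7, 8, ….
On gallon: g+6=m, a+7=h, l+8=t, l+9=u, o+10=y, n+11=y.

mhtuyy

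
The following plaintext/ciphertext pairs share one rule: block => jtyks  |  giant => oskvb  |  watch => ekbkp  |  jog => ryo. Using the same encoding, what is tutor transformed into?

The shift depends on letter class: consonant b→j is +8, but vowel o→y is +10. The rule splits by letter class: vowels +10, consonants +8.
For tutor: t(cons)+8=b, u(vowel)+10=e, t(cons)+8=b, o(vowel)+10=y, r(cons)+8=z.

bebyz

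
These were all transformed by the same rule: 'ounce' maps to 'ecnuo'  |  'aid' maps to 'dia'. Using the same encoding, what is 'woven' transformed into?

The output letters match the input read backwards: ounce reversed is ecnuo. The word is simply reversed.
For woven: reverse → nevow.

nevow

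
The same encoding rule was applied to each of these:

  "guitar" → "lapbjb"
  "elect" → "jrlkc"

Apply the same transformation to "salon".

In guitar: g→l is +5, u→a is +6, i→p is +7, t→b is +8 — the shift increases by 1 each position. Letter i (0-indexed) is shifted by i+5, so successive shifts are 5, 6, 7, ….
Applying it to salon: s+5=x, a+6=g, l+7=s, o+8=w, n+9=w.

xgsww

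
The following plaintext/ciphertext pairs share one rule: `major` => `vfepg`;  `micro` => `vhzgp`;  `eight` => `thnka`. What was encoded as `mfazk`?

patch

m(12)→v(21) and a(0)→f(5) fit y≡23x+5 (mod 26); the inverse of 23 mod 26 is 17. This is an affine cipher: with a=0,…,z=25, each position x becomes (23x+5) mod 26.
Decoding mfazk: m(12)→17·(12−5)≡15=p; f(5)→17·(5−5)≡0=a; a(0)→17·(0−5)≡19=t; z(25)→17·(25−5)≡2=c; k(10)→17·(10−5)≡7=h (all mod 26).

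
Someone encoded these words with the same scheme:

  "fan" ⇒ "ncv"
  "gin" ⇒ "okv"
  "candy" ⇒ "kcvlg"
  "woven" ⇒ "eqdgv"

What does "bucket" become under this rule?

jwksgb

The shift depends on letter class: consonant f→n is +8, but vowel a→c is +2. Two shifts are in play — +2 for a/e/i/o/u, +8 for every other letter.
For bucket: b(cons)+8=j, u(vowel)+2=w, c(cons)+8=k, k(cons)+8=s, e(vowel)+2=g, t(cons)+8=b.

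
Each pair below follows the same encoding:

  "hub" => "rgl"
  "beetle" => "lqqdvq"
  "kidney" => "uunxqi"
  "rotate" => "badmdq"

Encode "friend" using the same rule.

The shift depends on letter class: consonant h→r is +10, but vowel u→g is +12. Two shifts are in play — +12 for a/e/i/o/u, +10 for every other letter.
Applying it to friend: f(cons)+10=p, r(cons)+10=b, i(vowel)+12=u, e(vowel)+12=q, n(cons)+10=x, d(cons)+10=n.

pbuqxn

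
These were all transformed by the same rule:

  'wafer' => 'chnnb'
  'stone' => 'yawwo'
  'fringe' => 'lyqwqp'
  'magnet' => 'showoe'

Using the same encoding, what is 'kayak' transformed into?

In wafer: w→c is +6, a→h is +7, f→n is +8, e→n is +9 — the shift increases by 1 each position. Each letter shifts forward by (position + 6), i.e. 6, 7, 8, … — the shift grows by one for each successive letter.
Applying it to kayak: k+6=q, a+7=h, y+8=g, a+9=j, k+10=u.

qhgju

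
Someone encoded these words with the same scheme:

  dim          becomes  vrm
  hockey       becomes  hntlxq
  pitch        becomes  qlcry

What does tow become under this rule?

fxc

The output letters match the input read backwards, each shifted +9: dim reversed is mid. The word is reversed, then every letter is shifted forward by 9.
For tow: reverse → wot; then shift: w+9=f, o+9=x, t+9=c.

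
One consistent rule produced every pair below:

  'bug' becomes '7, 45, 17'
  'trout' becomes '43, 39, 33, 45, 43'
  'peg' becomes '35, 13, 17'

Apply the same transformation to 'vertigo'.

b(#2)→7 and u(#21)→45: differences scale by 2, so n = 2·pos + 3. Each letter becomes 2×(its alphabet position, a=1..z=26) + 3.
On vertigo: v=22→47, e=5→13, r=18→39, t=20→43, i=9→21, g=7→17, o=15→33.

47, 13, 39, 43, 21, 17, 33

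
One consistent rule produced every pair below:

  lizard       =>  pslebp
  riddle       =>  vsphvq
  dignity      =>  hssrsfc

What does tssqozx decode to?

Shifts by position in lizard: pos 0: l→p (+4), pos 1: i→s (+10), pos 2: z→l (+12), pos 3: a→e (+4), pos 4: r→b (+10), pos 5: d→p (+12) — repeating every 3. A repeating key of period 3 is used — shifts +4, +10, +12 over and over.
Undoing it on tssqozx: t−4=p, s−10=i, s−12=g, q−4=m, o−10=e, z−12=n, x−4=t.

pigment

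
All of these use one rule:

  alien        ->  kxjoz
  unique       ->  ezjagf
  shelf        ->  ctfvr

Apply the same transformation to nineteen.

xuooffoz

The shifts repeat in a cycle of length 3: positions 0,1,… shift by +10, +12, +1, then the pattern repeats.
For nineteen: n+10=x, i+12=u, n+1=o, e+10=o, t+12=f, e+1=f, e+10=o, n+12=z.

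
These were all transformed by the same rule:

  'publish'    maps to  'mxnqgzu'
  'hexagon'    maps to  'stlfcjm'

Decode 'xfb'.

was

The output letters match the input read backwards, each shifted +5: publish reversed is hsilbup. The word is reversed, then every letter is shifted forward by 5.
Decoding xfb: shift back: x−5=s, f−5=a, b−5=w → saw; then reverse → was.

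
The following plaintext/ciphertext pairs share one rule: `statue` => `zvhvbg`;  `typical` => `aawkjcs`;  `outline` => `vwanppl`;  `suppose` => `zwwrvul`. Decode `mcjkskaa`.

Shifts by position in statue: pos 0: s→z (+7), pos 1: t→v (+2), pos 2: a→h (+7), pos 3: t→v (+2) — repeating every 2. It's a Vigenère-style cipher with numeric key [7,2]: position i shifts by key[i mod 2].
Reversing it on mcjkskaa: m−7=f, c−2=a, j−7=c, k−2=i, s−7=l, k−2=i, a−7=t, a−2=y.

facility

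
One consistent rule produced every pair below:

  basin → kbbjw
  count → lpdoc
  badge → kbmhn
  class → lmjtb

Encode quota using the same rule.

Shifts by position in basin: pos 0: b→k (+9), pos 1: a→b (+1), pos 2: s→b (+9), pos 3: i→j (+1) — repeating every 2. A repeating key of period 2 is used — shifts +9, +1 over and over.
Applying it to quota: q+9=z, u+1=v, o+9=x, t+1=u, a+9=j.

zvxuj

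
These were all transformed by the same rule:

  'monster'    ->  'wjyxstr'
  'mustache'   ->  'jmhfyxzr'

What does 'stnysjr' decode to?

mention

The output letters match the input read backwards, each shifted +5: monster reversed is retsnom. Two steps: reverse the string, then apply a Caesar shift of +5.
Undoing it on stnysjr: shift back: s−5=n, t−5=o, n−5=i, y−5=t, s−5=n, j−5=e, r−5=m → noitnem; then reverse → mention.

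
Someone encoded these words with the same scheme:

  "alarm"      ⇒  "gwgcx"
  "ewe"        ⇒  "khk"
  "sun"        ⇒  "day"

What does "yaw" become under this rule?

The shift depends on letter class: consonant l→w is +11, but vowel a→g is +6. Two shifts are in play — +6 for a/e/i/o/u, +11 for every other letter.
On yaw: y(cons)+11=j, a(vowel)+6=g, w(cons)+11=h.

jgh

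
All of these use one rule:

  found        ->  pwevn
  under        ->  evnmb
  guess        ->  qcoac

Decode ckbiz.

Shifts by position in found: pos 0: f→p (+10), pos 1: o→w (+8), pos 2: u→e (+10), pos 3: n→v (+8) — repeating every 2. It's a Vigenère-style cipher with numeric key [10,8]: position i shifts by key[i mod 2].
Reversing it on ckbiz: c−10=s, k−8=c, b−10=r, i−8=a, z−10=p.

scrap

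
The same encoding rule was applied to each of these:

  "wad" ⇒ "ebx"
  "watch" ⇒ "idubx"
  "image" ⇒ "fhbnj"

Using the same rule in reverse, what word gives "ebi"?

had

The output letters match the input read backwards, each shifted +1: wad reversed is daw. Two steps: reverse the string, then apply a Caesar shift of +1.
Undoing it on ebi: shift back: e−1=d, b−1=a, i−1=h → dah; then reverse → had.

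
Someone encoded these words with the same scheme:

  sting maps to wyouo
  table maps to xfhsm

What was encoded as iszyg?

In sting: s→w is +4, t→y is +5, i→o is +6, n→u is +7 — the shift increases by 1 each position. Each letter shifts forward by (position + 4), i.e. 4, 5, 6, … — the shift grows by one for each successive letter.
Reversing it on iszyg: i−4=e, s−5=n, z−6=t, y−7=r, g−8=y.

entry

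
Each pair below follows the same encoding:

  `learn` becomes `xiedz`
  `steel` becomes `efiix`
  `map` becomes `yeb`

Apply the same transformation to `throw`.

The rule splits by letter class: vowels +4, consonants +12.
On throw: t(cons)+12=f, h(cons)+12=t, r(cons)+12=d, o(vowel)+4=s, w(cons)+12=i.

ftdsi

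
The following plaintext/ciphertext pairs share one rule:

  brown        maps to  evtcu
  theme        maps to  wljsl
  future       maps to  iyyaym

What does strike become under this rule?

vxworm

The shift increases by 1 at each position, starting from +3: 3, 4, 5, ….
On strike: s+3=v, t+4=x, r+5=w, i+6=o, k+7=r, e+8=m.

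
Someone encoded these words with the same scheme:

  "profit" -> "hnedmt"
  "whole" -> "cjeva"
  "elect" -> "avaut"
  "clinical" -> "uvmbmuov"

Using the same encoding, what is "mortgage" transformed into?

yentgoga

p(15)→h(7) and r(17)→n(13) fit y≡3x+14 (mod 26); the inverse of 3 mod 26 is 9. This is an affine cipher: with a=0,…,z=25, each position x becomes (3x+14) mod 26.
For mortgage: m(12)→3·12+14≡24=y; o(14)→3·14+14≡4=e; r(17)→3·17+14≡13=n; t(19)→3·19+14≡19=t; g(6)→3·6+14≡6=g; a(0)→3·0+14≡14=o; g(6)→3·6+14≡6=g; e(4)→3·4+14≡0=a (all mod 26).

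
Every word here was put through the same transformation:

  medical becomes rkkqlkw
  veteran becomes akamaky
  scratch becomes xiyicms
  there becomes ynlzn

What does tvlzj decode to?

opera

Letter i (0-indexed) is shifted by i+5, so successive shifts are 5, 6, 7, ….
Undoing it on tvlzj: t−5=o, v−6=p, l−7=e, z−8=r, j−9=a.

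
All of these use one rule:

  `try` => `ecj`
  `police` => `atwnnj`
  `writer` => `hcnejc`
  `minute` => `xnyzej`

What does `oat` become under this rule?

The shift depends on letter class: consonant t→e is +11, but vowel o→t is +5. Two shifts are in play — +5 for a/e/i/o/u, +11 for every other letter.
Applying it to oat: o(vowel)+5=t, a(vowel)+5=f, t(cons)+11=e.

tfe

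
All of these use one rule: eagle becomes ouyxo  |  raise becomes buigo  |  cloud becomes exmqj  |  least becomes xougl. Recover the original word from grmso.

spoke

e(4)→o(14) and a(0)→u(20) fit y≡5x+20 (mod 26); the inverse of 5 mod 26 is 21. Treating letters as 0–25, the rule is x ↦ 5x + 20 (mod 26).
Decoding grmso: g(6)→21·(6−20)≡18=s; r(17)→21·(17−20)≡15=p; m(12)→21·(12−20)≡14=o; s(18)→21·(18−20)≡10=k; o(14)→21·(14−20)≡4=e (all mod 26).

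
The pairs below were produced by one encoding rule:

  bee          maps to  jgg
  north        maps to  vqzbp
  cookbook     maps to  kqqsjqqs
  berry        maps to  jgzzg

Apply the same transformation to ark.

czs

The shift depends on letter class: consonant b→j is +8, but vowel e→g is +2. Two shifts are in play — +2 for a/e/i/o/u, +8 for every other letter.
Applying it to ark: a(vowel)+2=c, r(cons)+8=z, k(cons)+8=s.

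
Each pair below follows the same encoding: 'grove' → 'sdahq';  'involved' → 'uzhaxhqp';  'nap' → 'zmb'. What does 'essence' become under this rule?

qeeqzoq

Compare letters: g→s is +12, r→d is +12, o→a is +12 — a constant shift. Every letter moves 12 places later in the alphabet, wrapping around z→a.
On essence: e+12=q, s+12=e, s+12=e, e+12=q, n+12=z, c+12=o, e+12=q.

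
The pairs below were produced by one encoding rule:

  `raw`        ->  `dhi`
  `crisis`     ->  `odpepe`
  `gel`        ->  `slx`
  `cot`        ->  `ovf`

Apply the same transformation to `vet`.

hlf

The shift depends on letter class: consonant r→d is +12, but vowel a→h is +7. Vowels shift forward by 7 and consonants shift forward by 12.
For vet: v(cons)+12=h, e(vowel)+7=l, t(cons)+12=f.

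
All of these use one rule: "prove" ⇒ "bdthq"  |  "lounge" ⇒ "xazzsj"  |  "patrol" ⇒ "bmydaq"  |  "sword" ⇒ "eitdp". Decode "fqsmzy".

A repeating key of period 3 is used — shifts +12, +12, +5 over and over.
Undoing it on fqsmzy: f−12=t, q−12=e, s−5=n, m−12=a, z−12=n, y−5=t.

tenant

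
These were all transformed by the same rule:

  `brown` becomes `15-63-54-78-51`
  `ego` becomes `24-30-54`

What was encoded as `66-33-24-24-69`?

b(#2)→15 and r(#18)→63: differences scale by 3, so n = 3·pos + 9. The formula is n = 3×(alphabet index, a=1) + 9.
Reversing it on 66-33-24-24-69: 66→(66−9)÷3=19=s, 33→(33−9)÷3=8=h, 24→(24−9)÷3=5=e, 24→(24−9)÷3=5=e, 69→(69−9)÷3=20=t.

sheet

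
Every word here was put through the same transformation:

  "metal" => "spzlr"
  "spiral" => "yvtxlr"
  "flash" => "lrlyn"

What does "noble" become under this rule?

tzhrp

The rule splits by letter class: vowels +11, consonants +6.
On noble: n(cons)+6=t, o(vowel)+11=z, b(cons)+6=h, l(cons)+6=r, e(vowel)+11=p.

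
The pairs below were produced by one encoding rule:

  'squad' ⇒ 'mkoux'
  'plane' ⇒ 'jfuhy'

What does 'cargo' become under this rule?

wulai

This is a Caesar cipher with shift 20.
On cargo: c+20=w, a+20=u, r+20=l, g+20=a, o+20=i.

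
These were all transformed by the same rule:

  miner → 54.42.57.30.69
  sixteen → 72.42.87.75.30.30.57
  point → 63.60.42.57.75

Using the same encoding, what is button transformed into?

21.78.75.75.60.57

m(#13)→54 and i(#9)→42: differences scale by 3, so n = 3·pos + 15. With a=1..z=26, the number is 3·pos + 15.
For button: b=2→21, u=21→78, t=20→75, t=20→75, o=15→60, n=14→57.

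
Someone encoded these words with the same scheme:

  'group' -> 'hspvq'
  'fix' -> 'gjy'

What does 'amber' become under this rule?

bncfs

Compare letters: g→h is +1, r→s is +1, o→p is +1 — a constant shift. Every letter moves 1 place later in the alphabet, wrapping around z→a.
Applying it to amber: a+1=b, m+1=n, b+1=c, e+1=f, r+1=s.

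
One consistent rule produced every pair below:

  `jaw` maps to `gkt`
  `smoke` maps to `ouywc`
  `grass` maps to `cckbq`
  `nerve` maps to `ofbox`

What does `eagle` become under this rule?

Two steps: reverse the string, then apply a Caesar shift of +10.
For eagle: reverse → elgae; then shift: e+10=o, l+10=v, g+10=q, a+10=k, e+10=o.

ovqko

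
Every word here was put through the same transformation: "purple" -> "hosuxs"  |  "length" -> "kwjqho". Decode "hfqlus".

Two steps: reverse the string, then apply a Caesar shift of +3.
Undoing it on hfqlus: shift back: h−3=e, f−3=c, q−3=n, l−3=i, u−3=r, s−3=p → ecnirp; then reverse → prince.

prince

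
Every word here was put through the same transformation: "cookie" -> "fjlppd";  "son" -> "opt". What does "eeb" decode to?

The output letters match the input read backwards, each shifted +1: cookie reversed is eikooc. Read the word backwards and shift each letter +1.
Reversing it on eeb: shift back: e−1=d, e−1=d, b−1=a → dda; then reverse → add.

add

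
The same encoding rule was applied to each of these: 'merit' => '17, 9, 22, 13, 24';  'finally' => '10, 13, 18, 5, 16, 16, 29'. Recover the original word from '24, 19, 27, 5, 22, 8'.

Each letter is replaced by its alphabet position (a=1..z=26) + 4.
Reversing it on 24, 19, 27, 5, 22, 8: 24→(24−4)÷1=20=t, 19→(19−4)÷1=15=o, 27→(27−4)÷1=23=w, 5→(5−4)÷1=1=a, 22→(22−4)÷1=18=r, 8→(8−4)÷1=4=d.

toward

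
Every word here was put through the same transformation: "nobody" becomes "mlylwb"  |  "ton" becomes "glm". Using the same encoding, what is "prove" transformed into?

Each pair mirrors across the alphabet (n↔m, o↔l, b↔y): positions sum to 25. Each letter is replaced by its mirror in the alphabet: a↔z, b↔y, c↔x, and so on (the Atbash cipher).
For prove: p↔k, r↔i, o↔l, v↔e, e↔v.

kilev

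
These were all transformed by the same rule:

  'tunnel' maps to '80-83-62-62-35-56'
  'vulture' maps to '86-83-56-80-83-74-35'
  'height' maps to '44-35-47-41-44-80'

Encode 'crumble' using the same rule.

With a=1..z=26, the number is 3·pos + 20.
On crumble: c=3→29, r=18→74, u=21→83, m=13→59, b=2→26, l=12→56, e=5→35.

29-74-83-59-26-56-35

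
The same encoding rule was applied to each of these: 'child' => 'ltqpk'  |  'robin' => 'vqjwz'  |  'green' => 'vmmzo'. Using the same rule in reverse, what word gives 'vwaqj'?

Read the word backwards and shift each letter +8.
Reversing it on vwaqj: shift back: v−8=n, w−8=o, a−8=s, q−8=i, j−8=b → nosib; then reverse → bison.

bison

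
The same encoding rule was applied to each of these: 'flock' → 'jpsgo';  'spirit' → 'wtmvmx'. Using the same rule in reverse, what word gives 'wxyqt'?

Every letter moves 4 places later in the alphabet, wrapping around z→a.
Reversing it on wxyqt: w−4=s, x−4=t, y−4=u, q−4=m, t−4=p.

stump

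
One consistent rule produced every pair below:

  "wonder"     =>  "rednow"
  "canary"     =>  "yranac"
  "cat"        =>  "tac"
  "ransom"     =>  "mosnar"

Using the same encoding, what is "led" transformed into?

The output letters match the input read backwards: wonder reversed is rednow. The word is simply reversed.
On led: reverse → del.

del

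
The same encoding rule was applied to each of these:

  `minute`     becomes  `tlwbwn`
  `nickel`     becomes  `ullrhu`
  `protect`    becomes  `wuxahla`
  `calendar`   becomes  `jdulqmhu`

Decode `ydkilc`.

Shifts by position in minute: pos 0: m→t (+7), pos 1: i→l (+3), pos 2: n→w (+9), pos 3: u→b (+7), pos 4: t→w (+3), pos 5: e→n (+9) — repeating every 3. It's a Vigenère-style cipher with numeric key [7,3,9]: position i shifts by key[i mod 3].
Undoing it on ydkilc: y−7=r, d−3=a, k−9=b, i−7=b, l−3=i, c−9=t.

rabbit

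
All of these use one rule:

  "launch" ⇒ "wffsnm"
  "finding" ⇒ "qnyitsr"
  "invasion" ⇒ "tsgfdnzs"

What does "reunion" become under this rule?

cjfstty

A repeating key of period 2 is used — shifts +11, +5 over and over.
For reunion: r+11=c, e+5=j, u+11=f, n+5=s, i+11=t, o+5=t, n+11=y.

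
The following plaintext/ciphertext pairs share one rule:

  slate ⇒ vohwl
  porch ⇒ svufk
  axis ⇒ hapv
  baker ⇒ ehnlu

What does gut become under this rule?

The rule splits by letter class: vowels +7, consonants +3.
On gut: g(cons)+3=j, u(vowel)+7=b, t(cons)+3=w.

jbw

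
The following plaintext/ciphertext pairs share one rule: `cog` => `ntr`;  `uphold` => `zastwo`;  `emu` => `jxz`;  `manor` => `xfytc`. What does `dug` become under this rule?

The shift depends on letter class: consonant c→n is +11, but vowel o→t is +5. Vowels shift forward by 5 and consonants shift forward by 11.
Applying it to dug: d(cons)+11=o, u(vowel)+5=z, g(cons)+11=r.

ozr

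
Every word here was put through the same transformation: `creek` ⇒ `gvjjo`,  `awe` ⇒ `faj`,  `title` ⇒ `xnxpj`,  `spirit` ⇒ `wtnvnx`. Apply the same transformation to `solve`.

wtpzj

Two shifts are in play — +5 for a/e/i/o/u, +4 for every other letter.
Applying it to solve: s(cons)+4=w, o(vowel)+5=t, l(cons)+4=p, v(cons)+4=z, e(vowel)+5=j.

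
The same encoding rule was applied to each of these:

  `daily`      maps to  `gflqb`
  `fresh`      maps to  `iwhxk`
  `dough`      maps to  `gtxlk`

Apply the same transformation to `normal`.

qturdq

Shifts by position in daily: pos 0: d→g (+3), pos 1: a→f (+5), pos 2: i→l (+3), pos 3: l→q (+5) — repeating every 2. A repeating key of period 2 is used — shifts +3, +5 over and over.
Applying it to normal: n+3=q, o+5=t, r+3=u, m+5=r, a+3=d, l+5=q.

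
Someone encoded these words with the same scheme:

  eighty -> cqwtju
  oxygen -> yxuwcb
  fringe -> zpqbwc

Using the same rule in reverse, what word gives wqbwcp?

e(4)→c(2) and i(8)→q(16) fit y≡23x+14 (mod 26); the inverse of 23 mod 26 is 17. This is an affine cipher: with a=0,…,z=25, each position x becomes (23x+14) mod 26.
Decoding wqbwcp: w(22)→17·(22−14)≡6=g; q(16)→17·(16−14)≡8=i; b(1)→17·(1−14)≡13=n; w(22)→17·(22−14)≡6=g; c(2)→17·(2−14)≡4=e; p(15)→17·(15−14)≡17=r (all mod 26).

ginger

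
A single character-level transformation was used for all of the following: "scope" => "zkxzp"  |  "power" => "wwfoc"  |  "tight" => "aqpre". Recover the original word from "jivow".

camel

Each letter shifts forward by (position + 7), i.e. 7, 8, 9, … — the shift grows by one for each successive letter.
Undoing it on jivow: j−7=c, i−8=a, v−9=m, o−10=e, w−11=l.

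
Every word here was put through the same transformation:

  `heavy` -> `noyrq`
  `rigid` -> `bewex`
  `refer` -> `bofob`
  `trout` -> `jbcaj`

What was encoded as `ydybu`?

alarm

h(7)→n(13) and e(4)→o(14) fit y≡17x+24 (mod 26); the inverse of 17 mod 26 is 23. Each letter's alphabet position (a=0..z=25) is mapped through 17·x+24 mod 26 — an affine cipher.
Decoding ydybu: y(24)→23·(24−24)≡0=a; d(3)→23·(3−24)≡11=l; y(24)→23·(24−24)≡0=a; b(1)→23·(1−24)≡17=r; u(20)→23·(20−24)≡12=m (all mod 26).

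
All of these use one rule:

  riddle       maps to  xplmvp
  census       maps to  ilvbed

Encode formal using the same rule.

In riddle: r→x is +6, i→p is +7, d→l is +8, d→m is +9 — the shift increases by 1 each position. The shift increases by 1 at each position, starting from +6: 6, 7, 8, ….
Applying it to formal: f+6=l, o+7=v, r+8=z, m+9=v, a+10=k, l+11=w.

lvzvkw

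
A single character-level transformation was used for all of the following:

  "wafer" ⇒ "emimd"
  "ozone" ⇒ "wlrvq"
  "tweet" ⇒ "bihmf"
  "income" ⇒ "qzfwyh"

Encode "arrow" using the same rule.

Shifts by position in wafer: pos 0: w→e (+8), pos 1: a→m (+12), pos 2: f→i (+3), pos 3: e→m (+8), pos 4: r→d (+12) — repeating every 3. It's a Vigenère-style cipher with numeric key [8,12,3]: position i shifts by key[i mod 3].
On arrow: a+8=i, r+12=d, r+3=u, o+8=w, w+12=i.

iduwi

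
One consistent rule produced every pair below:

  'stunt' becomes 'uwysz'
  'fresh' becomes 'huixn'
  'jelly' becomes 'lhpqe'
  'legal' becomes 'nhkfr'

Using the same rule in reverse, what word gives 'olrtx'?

Each letter shifts forward by (position + 2), i.e. 2, 3, 4, … — the shift grows by one for each successive letter.
Reversing it on olrtx: o−2=m, l−3=i, r−4=n, t−5=o, x−6=r.

minor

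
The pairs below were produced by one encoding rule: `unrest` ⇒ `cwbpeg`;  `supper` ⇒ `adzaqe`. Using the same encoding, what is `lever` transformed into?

In unrest: u→c is +8, n→w is +9, r→b is +10, e→p is +11 — the shift increases by 1 each position. Letter i (0-indexed) is shifted by i+8, so successive shifts are 8, 9, 10, ….
Applying it to lever: l+8=t, e+9=n, v+10=f, e+11=p, r+12=d.

tnfpd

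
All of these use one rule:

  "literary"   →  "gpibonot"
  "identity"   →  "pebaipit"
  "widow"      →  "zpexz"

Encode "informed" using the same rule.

l(11)→g(6) and i(8)→p(15) fit y≡23x+13 (mod 26); the inverse of 23 mod 26 is 17. Each letter's alphabet position (a=0..z=25) is mapped through 23·x+13 mod 26 — an affine cipher.
Applying it to informed: i(8)→23·8+13≡15=p; n(13)→23·13+13≡0=a; f(5)→23·5+13≡24=y; o(14)→23·14+13≡23=x; r(17)→23·17+13≡14=o; m(12)→23·12+13≡3=d; e(4)→23·4+13≡1=b; d(3)→23·3+13≡4=e (all mod 26).

payxodbe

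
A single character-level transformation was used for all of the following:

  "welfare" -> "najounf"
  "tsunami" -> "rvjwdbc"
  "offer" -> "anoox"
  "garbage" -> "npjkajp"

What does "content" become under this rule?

The output letters match the input read backwards, each shifted +9: welfare reversed is eraflew. The word is reversed, then every letter is shifted forward by 9.
For content: reverse → tnetnoc; then shift: t+9=c, n+9=w, e+9=n, t+9=c, n+9=w, o+9=x, c+9=l.

cwncwxl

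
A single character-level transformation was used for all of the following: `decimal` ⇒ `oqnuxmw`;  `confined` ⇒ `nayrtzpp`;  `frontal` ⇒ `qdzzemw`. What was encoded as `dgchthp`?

The shifts repeat in a cycle of length 2: positions 0,1,… shift by +11, +12, then the pattern repeats.
Undoing it on dgchthp: d−11=s, g−12=u, c−11=r, h−12=v, t−11=i, h−12=v, p−11=e.

survive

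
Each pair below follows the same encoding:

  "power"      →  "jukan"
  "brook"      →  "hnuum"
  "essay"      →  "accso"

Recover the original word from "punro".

p(15)→j(9) and o(14)→u(20) fit y≡15x+18 (mod 26); the inverse of 15 mod 26 is 7. Treating letters as 0–25, the rule is x ↦ 15x + 18 (mod 26).
Reversing it on punro: p(15)→7·(15−18)≡5=f; u(20)→7·(20−18)≡14=o; n(13)→7·(13−18)≡17=r; r(17)→7·(17−18)≡19=t; o(14)→7·(14−18)≡24=y (all mod 26).

forty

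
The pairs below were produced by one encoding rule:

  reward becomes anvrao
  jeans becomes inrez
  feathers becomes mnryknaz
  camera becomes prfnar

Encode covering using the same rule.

pdwnajel

r(17)→a(0) and e(4)→n(13) fit y≡25x+17 (mod 26); the inverse of 25 mod 26 is 25. Treating letters as 0–25, the rule is x ↦ 25x + 17 (mod 26).
For covering: c(2)→25·2+17≡15=p; o(14)→25·14+17≡3=d; v(21)→25·21+17≡22=w; e(4)→25·4+17≡13=n; r(17)→25·17+17≡0=a; i(8)→25·8+17≡9=j; n(13)→25·13+17≡4=e; g(6)→25·6+17≡11=l (all mod 26).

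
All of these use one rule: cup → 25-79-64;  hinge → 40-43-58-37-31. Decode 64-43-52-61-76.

pilot

c(#3)→25 and u(#21)→79: differences scale by 3, so n = 3·pos + 16. With a=1..z=26, the number is 3·pos + 16.
Reversing it on 64-43-52-61-76: 64→(64−16)÷3=16=p, 43→(43−16)÷3=9=i, 52→(52−16)÷3=12=l, 61→(61−16)÷3=15=o, 76→(76−16)÷3=20=t.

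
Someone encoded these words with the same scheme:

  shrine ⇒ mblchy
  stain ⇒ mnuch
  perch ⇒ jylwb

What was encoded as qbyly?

where

Compare letters: s→m is +20, h→b is +20, r→l is +20 — a constant shift. This is a Caesar cipher with shift 20.
Decoding qbyly: q−20=w, b−20=h, y−20=e, l−20=r, y−20=e.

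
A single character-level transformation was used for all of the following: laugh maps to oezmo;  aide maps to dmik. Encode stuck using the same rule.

vxzir

Each letter shifts forward by (position + 3), i.e. 3, 4, 5, … — the shift grows by one for each successive letter.
For stuck: s+3=v, t+4=x, u+5=z, c+6=i, k+7=r.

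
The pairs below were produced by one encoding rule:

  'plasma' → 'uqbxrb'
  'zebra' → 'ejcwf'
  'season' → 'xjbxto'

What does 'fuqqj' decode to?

Shifts by position in plasma: pos 0: p→u (+5), pos 1: l→q (+5), pos 2: a→b (+1), pos 3: s→x (+5), pos 4: m→r (+5), pos 5: a→b (+1) — repeating every 3. The shifts repeat in a cycle of length 3: positions 0,1,… shift by +5, +5, +1, then the pattern repeats.
Undoing it on fuqqj: f−5=a, u−5=p, q−1=p, q−5=l, j−5=e.

apple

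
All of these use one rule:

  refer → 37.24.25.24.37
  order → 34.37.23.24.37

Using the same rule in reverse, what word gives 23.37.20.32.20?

r is letter #18 and maps to 37: an offset of 19. Letters become their 1-based position plus 19 (so a→20, b→21, …).
Decoding 23.37.20.32.20: 23→(23−19)÷1=4=d, 37→(37−19)÷1=18=r, 20→(20−19)÷1=1=a, 32→(32−19)÷1=13=m, 20→(20−19)÷1=1=a.

drama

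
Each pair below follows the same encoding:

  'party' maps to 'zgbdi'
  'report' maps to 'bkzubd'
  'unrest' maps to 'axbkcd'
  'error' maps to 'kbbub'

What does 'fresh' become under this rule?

The shift depends on letter class: consonant p→z is +10, but vowel a→g is +6. Two shifts are in play — +6 for a/e/i/o/u, +10 for every other letter.
For fresh: f(cons)+10=p, r(cons)+10=b, e(vowel)+6=k, s(cons)+10=c, h(cons)+10=r.

pbkcr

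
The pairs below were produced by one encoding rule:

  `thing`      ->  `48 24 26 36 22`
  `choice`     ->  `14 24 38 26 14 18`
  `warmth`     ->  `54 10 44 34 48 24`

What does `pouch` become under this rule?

40 38 50 14 24

With a=1..z=26, the number is 2·pos + 8.
Applying it to pouch: p=16→40, o=15→38, u=21→50, c=3→14, h=8→24.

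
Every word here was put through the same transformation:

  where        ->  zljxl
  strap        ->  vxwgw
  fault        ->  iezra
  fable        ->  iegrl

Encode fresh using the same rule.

In where: w→z is +3, h→l is +4, e→j is +5, r→x is +6 — the shift increases by 1 each position. Letter i (0-indexed) is shifted by i+3, so successive shifts are 3, 4, 5, ….
For fresh: f+3=i, r+4=v, e+5=j, s+6=y, h+7=o.

ivjyo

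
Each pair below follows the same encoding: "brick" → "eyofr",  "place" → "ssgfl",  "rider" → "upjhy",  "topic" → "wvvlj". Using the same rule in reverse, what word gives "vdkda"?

sweat

A repeating key of period 3 is used — shifts +3, +7, +6 over and over.
Reversing it on vdkda: v−3=s, d−7=w, k−6=e, d−3=a, a−7=t.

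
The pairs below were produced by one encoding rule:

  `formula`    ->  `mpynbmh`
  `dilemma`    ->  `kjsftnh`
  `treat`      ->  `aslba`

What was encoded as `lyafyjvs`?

exterior

Shifts by position in formula: pos 0: f→m (+7), pos 1: o→p (+1), pos 2: r→y (+7), pos 3: m→n (+1) — repeating every 2. A repeating key of period 2 is used — shifts +7, +1 over and over.
Reversing it on lyafyjvs: l−7=e, y−1=x, a−7=t, f−1=e, y−7=r, j−1=i, v−7=o, s−1=r.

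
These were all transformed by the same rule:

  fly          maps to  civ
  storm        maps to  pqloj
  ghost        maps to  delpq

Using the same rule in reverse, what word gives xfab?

Compare letters: f→c is +23, l→i is +23, y→v is +23 — a constant shift. Every letter moves 23 places later in the alphabet, wrapping around z→a.
Undoing it on xfab: x−23=a, f−23=i, a−23=d, b−23=e.

aide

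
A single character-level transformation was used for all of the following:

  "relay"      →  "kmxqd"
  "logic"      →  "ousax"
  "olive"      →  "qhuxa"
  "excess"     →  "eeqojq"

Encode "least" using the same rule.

femqx

Two steps: reverse the string, then apply a Caesar shift of +12.
Applying it to least: reverse → tsael; then shift: t+12=f, s+12=e, a+12=m, e+12=q, l+12=x.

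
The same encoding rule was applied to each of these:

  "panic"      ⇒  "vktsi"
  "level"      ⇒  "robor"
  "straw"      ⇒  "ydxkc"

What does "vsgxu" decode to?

Shifts by position in panic: pos 0: p→v (+6), pos 1: a→k (+10), pos 2: n→t (+6), pos 3: i→s (+10) — repeating every 2. It's a Vigenère-style cipher with numeric key [6,10]: position i shifts by key[i mod 2].
Reversing it on vsgxu: v−6=p, s−10=i, g−6=a, x−10=n, u−6=o.

piano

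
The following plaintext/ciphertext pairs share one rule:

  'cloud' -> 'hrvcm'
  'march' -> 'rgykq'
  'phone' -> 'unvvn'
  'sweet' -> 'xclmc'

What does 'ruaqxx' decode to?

motion

In cloud: c→h is +5, l→r is +6, o→v is +7, u→c is +8 — the shift increases by 1 each position. Each letter shifts forward by (position + 5), i.e. 5, 6, 7, … — the shift grows by one for each successive letter.
Decoding ruaqxx: r−5=m, u−6=o, a−7=t, q−8=i, x−9=o, x−10=n.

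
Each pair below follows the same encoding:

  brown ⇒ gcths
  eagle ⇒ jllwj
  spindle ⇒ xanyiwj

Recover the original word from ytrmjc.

timber

Shifts by position in brown: pos 0: b→g (+5), pos 1: r→c (+11), pos 2: o→t (+5), pos 3: w→h (+11) — repeating every 2. It's a Vigenère-style cipher with numeric key [5,11]: position i shifts by key[i mod 2].
Reversing it on ytrmjc: y−5=t, t−11=i, r−5=m, m−11=b, j−5=e, c−11=r.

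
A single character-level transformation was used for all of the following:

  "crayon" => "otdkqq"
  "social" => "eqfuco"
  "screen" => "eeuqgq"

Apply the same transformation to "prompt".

btryrw

Shifts by position in crayon: pos 0: c→o (+12), pos 1: r→t (+2), pos 2: a→d (+3), pos 3: y→k (+12), pos 4: o→q (+2), pos 5: n→q (+3) — repeating every 3. A repeating key of period 3 is used — shifts +12, +2, +3 over and over.
For prompt: p+12=b, r+2=t, o+3=r, m+12=y, p+2=r, t+3=w.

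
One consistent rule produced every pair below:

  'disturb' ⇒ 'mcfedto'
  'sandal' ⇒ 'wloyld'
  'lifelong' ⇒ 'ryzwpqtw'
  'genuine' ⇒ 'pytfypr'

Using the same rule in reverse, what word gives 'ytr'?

The output letters match the input read backwards, each shifted +11: disturb reversed is brutsid. Two steps: reverse the string, then apply a Caesar shift of +11.
Undoing it on ytr: shift back: y−11=n, t−11=i, r−11=g → nig; then reverse → gin.

gin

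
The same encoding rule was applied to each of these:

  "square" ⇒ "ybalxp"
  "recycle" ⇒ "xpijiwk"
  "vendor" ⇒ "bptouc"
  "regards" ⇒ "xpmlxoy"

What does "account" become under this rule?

Shifts by position in square: pos 0: s→y (+6), pos 1: q→b (+11), pos 2: u→a (+6), pos 3: a→l (+11) — repeating every 2. It's a Vigenère-style cipher with numeric key [6,11]: position i shifts by key[i mod 2].
Applying it to account: a+6=g, c+11=n, c+6=i, o+11=z, u+6=a, n+11=y, t+6=z.

gnizayz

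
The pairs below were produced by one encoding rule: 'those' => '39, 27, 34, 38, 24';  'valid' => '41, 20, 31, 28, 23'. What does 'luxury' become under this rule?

31, 40, 43, 40, 37, 44

Each letter is replaced by its alphabet position (a=1..z=26) + 19.
Applying it to luxury: l=12→31, u=21→40, x=24→43, u=21→40, r=18→37, y=25→44.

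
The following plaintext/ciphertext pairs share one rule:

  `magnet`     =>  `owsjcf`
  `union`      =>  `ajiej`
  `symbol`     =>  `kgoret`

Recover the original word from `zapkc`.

purse

Each letter's alphabet position (a=0..z=25) is mapped through 21·x+22 mod 26 — an affine cipher.
Undoing it on zapkc: z(25)→5·(25−22)≡15=p; a(0)→5·(0−22)≡20=u; p(15)→5·(15−22)≡17=r; k(10)→5·(10−22)≡18=s; c(2)→5·(2−22)≡4=e (all mod 26).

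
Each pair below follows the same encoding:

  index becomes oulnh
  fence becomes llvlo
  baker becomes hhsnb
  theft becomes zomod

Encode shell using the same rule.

yomuv

In index: i→o is +6, n→u is +7, d→l is +8, e→n is +9 — the shift increases by 1 each position. Each letter shifts forward by (position + 6), i.e. 6, 7, 8, … — the shift grows by one for each successive letter.
For shell: s+6=y, h+7=o, e+8=m, l+9=u, l+10=v.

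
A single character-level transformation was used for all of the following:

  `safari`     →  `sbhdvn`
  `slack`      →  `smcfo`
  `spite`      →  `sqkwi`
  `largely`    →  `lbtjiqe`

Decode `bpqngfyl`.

bookcase

In safari: s→s is +0, a→b is +1, f→h is +2, a→d is +3 — the shift increases by 1 each position. Letter i (0-indexed) is shifted by i+0, so successive shifts are 0, 1, 2, ….
Reversing it on bpqngfyl: b−0=b, p−1=o, q−2=o, n−3=k, g−4=c, f−5=a, y−6=s, l−7=e.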